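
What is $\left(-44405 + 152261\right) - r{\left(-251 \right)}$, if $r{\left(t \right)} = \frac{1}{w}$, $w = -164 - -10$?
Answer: $\frac{16609825}{154} \approx 1.0786 \cdot 10^{5}$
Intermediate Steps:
$w = -154$ ($w = -164 + 10 = -154$)
$r{\left(t \right)} = - \frac{1}{154}$ ($r{\left(t \right)} = \frac{1}{-154} = - \frac{1}{154}$)
$\left(-44405 + 152261\right) - r{\left(-251 \right)} = \left(-44405 + 152261\right) - - \frac{1}{154} = 107856 + \frac{1}{154} = \frac{16609825}{154}$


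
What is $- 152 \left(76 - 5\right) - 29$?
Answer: $-10821$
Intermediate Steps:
$- 152 \left(76 - 5\right) - 29 = \left(-152\right) 71 - 29 = -10792 - 29 = -10821$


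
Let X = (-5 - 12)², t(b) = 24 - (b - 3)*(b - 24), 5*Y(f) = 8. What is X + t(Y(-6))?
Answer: 7041/25 ≈ 281.64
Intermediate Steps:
Y(f) = 8/5 (Y(f) = (⅕)*8 = 8/5)
t(b) = 24 - (-24 + b)*(-3 + b) (t(b) = 24 - (-3 + b)*(-24 + b) = 24 - (-24 + b)*(-3 + b))
X = 289 (X = (-17)² = 289)
X + t(Y(-6)) = 289 + (-48 - (8/5)² + 27*(8/5)) = 289 + (-48 - 1*64/25 + 216/5) = 289 + (-48 - 64/25 + 216/5) = 289 - 184/25 = 7041/25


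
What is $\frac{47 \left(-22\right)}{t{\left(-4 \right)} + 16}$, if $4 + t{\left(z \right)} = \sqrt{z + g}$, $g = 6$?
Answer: $- \frac{6204}{71} + \frac{517 \sqrt{2}}{71} \approx -77.082$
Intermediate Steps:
$t{\left(z \right)} = -4 + \sqrt{6 + z}$ ($t{\left(z \right)} = -4 + \sqrt{z + 6} = -4 + \sqrt{6 + z}$)
$\frac{47 \left(-22\right)}{t{\left(-4 \right)} + 16} = \frac{47 \left(-22\right)}{\left(-4 + \sqrt{6 - 4}\right) + 16} = - \frac{1034}{\left(-4 + \sqrt{2}\right) + 16} = - \frac{1034}{12 + \sqrt{2}}$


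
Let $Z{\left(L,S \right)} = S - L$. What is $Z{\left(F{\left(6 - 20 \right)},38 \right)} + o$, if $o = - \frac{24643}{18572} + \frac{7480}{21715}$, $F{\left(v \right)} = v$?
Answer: $\frac{4114985355}{80658196} \approx 51.018$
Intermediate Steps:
$o = - \frac{79240837}{80658196}$ ($o = \left(-24643\right) \frac{1}{18572} + 7480 \cdot \frac{1}{21715} = - \frac{24643}{18572} + \frac{1496}{4343} = - \frac{79240837}{80658196} \approx -0.98243$)
$Z{\left(F{\left(6 - 20 \right)},38 \right)} + o = \left(38 - \left(6 - 20\right)\right) - \frac{79240837}{80658196} = \left(38 - -14\right) - \frac{79240837}{80658196} = \left(38 + 14\right) - \frac{79240837}{80658196} = 52 - \frac{79240837}{80658196} = \frac{4114985355}{80658196}$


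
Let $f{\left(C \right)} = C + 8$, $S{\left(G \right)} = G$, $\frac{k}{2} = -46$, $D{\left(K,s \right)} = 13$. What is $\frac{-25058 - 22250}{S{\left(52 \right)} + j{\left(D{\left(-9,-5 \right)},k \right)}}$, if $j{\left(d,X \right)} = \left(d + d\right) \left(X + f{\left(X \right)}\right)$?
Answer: $\frac{11827}{1131} \approx 10.457$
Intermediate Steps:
$k = -92$ ($k = 2 \left(-46\right) = -92$)
$f{\left(C \right)} = 8 + C$
$j{\left(d,X \right)} = 2 d \left(8 + 2 X\right)$ ($j{\left(d,X \right)} = \left(d + d\right) \left(X + \left(8 + X\right)\right) = 2 d \left(8 + 2 X\right)$)
$\frac{-25058 - 22250}{S{\left(52 \right)} + j{\left(D{\left(-9,-5 \right)},k \right)}} = \frac{-25058 - 22250}{52 + 4 \cdot 13 \left(4 - 92\right)} = - \frac{47308}{52 + 4 \cdot 13 \left(-88\right)} = - \frac{47308}{52 - 4576} = - \frac{47308}{-4524} = \left(-47308\right) \left(- \frac{1}{4524}\right) = \frac{11827}{1131}$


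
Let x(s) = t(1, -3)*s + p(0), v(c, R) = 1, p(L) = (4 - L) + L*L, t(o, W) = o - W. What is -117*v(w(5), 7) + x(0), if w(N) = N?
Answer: -113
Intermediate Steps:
p(L) = 4 + L² - L (p(L) = (4 - L) + L² = 4 + L² - L)
x(s) = 4 + 4*s (x(s) = (1 - 1*(-3))*s + (4 + 0² - 1*0) = (1 + 3)*s + (4 + 0 + 0) = 4*s + 4 = 4 + 4*s)
-117*v(w(5), 7) + x(0) = -117*1 + (4 + 4*0) = -117 + (4 + 0) = -117 + 4 = -113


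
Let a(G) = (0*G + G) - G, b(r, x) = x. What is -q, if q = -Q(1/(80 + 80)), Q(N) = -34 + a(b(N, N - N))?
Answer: -34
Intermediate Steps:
a(G) = 0 (a(G) = (0 + G) - G = G - G = 0)
Q(N) = -34 (Q(N) = -34 + 0 = -34)
q = 34 (q = -1*(-34) = 34)
-q = -1*34 = -34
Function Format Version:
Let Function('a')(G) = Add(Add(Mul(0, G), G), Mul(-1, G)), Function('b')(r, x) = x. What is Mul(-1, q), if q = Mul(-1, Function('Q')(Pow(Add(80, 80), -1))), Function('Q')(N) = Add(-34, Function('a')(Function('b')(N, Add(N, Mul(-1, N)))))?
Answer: -34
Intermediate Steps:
Function('a')(G) = 0 (Function('a')(G) = Add(Add(0, G), Mul(-1, G)) = Add(G, Mul(-1, G)) = 0)
Function('Q')(N) = -34 (Function('Q')(N) = Add(-34, 0) = -34)
q = 34 (q = Mul(-1, -34) = 34)
Mul(-1, q) = Mul(-1, 34) = -34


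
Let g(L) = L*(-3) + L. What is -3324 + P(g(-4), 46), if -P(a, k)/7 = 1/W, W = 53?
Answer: -176179/53 ≈ -3324.1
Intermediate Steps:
g(L) = -2*L (g(L) = -3*L + L = -2*L)
P(a, k) = -7/53
-3324 + P(g(-4), 46) = -3324 - 7/53 = -176179/53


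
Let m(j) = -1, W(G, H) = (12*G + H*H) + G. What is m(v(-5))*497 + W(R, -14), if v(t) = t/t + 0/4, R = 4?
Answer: -249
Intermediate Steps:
W(G, H) = H² + 13*G (W(G, H) = (12*G + H²) + G = (H² + 12*G) + G = H² + 13*G)
v(t) = 1 (v(t) = 1 + 0*(¼) = 1 + 0 = 1)
m(v(-5))*497 + W(R, -14) = -1*497 + ((-14)² + 13*4) = -497 + (196 + 52) = -497 + 248 = -249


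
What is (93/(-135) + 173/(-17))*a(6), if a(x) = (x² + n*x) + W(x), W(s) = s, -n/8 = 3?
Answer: 16624/15 ≈ 1108.3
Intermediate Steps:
n = -24 (n = -8*3 = -24)
a(x) = x² - 23*x (a(x) = (x² - 24*x) + x = x² - 23*x)
(93/(-135) + 173/(-17))*a(6) = (93/(-135) + 173/(-17))*(6*(-23 + 6)) = (93*(-1/135) + 173*(-1/17))*(6*(-17)) = (-31/45 - 173/17)*(-102) = -8312/765*(-102) = 16624/15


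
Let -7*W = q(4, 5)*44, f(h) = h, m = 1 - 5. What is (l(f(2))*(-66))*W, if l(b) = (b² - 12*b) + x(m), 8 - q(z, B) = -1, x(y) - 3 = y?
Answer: -78408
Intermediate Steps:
m = -4
x(y) = 3 + y
q(z, B) = 9 (q(z, B) = 8 - 1*(-1) = 8 + 1 = 9)
l(b) = -1 + b² - 12*b (l(b) = (b² - 12*b) + (3 - 4) = (b² - 12*b) - 1 = -1 + b² - 12*b)
W = -396/7 (W = -9*44/7 = -⅐*396 = -396/7 ≈ -56.571)
(l(f(2))*(-66))*W = ((-1 + 2² - 12*2)*(-66))*(-396/7) = ((-1 + 4 - 24)*(-66))*(-396/7) = -21*(-66)*(-396/7) = 1386*(-396/7) = -78408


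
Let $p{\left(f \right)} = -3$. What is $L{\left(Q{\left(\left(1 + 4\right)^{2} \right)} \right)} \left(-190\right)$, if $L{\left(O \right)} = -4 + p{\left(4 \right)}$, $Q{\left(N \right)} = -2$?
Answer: $1330$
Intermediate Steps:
$L{\left(O \right)} = -7$ ($L{\left(O \right)} = -4 - 3 = -7$)
$L{\left(Q{\left(\left(1 + 4\right)^{2} \right)} \right)} \left(-190\right) = \left(-7\right) \left(-190\right) = 1330$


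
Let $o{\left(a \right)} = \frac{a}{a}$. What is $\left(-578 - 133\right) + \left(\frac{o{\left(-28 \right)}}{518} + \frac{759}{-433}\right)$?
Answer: $- \frac{159865763}{224294} \approx -712.75$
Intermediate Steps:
$o{\left(a \right)} = 1$
$\left(-578 - 133\right) + \left(\frac{o{\left(-28 \right)}}{518} + \frac{759}{-433}\right) = \left(-578 - 133\right) + \left(1 \cdot \frac{1}{518} + \frac{759}{-433}\right) = -711 + \left(1 \cdot \frac{1}{518} + 759 \left(- \frac{1}{433}\right)\right) = -711 + \left(\frac{1}{518} - \frac{759}{433}\right) = -711 - \frac{392729}{224294} = - \frac{159865763}{224294}$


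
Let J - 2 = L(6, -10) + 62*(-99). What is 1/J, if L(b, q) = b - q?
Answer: -1/6120 ≈ -0.00016340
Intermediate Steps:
J = -6120 (J = 2 + ((6 - 1*(-10)) + 62*(-99)) = 2 + ((6 + 10) - 6138) = 2 + (16 - 6138) = 2 - 6122 = -6120)
1/J = 1/(-6120) = -1/6120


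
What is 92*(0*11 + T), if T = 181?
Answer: 16652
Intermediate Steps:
92*(0*11 + T) = 92*(0*11 + 181) = 92*(0 + 181) = 92*181 = 16652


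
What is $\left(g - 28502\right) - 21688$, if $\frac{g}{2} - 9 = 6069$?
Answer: $-38034$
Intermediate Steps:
$g = 12156$ ($g = 18 + 2 \cdot 6069 = 18 + 12138 = 12156$)
$\left(g - 28502\right) - 21688 = \left(12156 - 28502\right) - 21688 = -16346 - 21688 = -38034$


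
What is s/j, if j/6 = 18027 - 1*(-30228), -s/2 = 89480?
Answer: -17896/28953 ≈ -0.61810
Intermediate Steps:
s = -178960 (s = -2*89480 = -178960)
j = 289530 (j = 6*(18027 - 1*(-30228)) = 6*(18027 + 30228) = 6*48255 = 289530)
s/j = -178960/289530 = -178960*1/289530 = -17896/28953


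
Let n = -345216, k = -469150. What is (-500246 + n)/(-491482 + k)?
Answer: 422731/480316 ≈ 0.88011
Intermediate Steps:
(-500246 + n)/(-491482 + k) = (-500246 - 345216)/(-491482 - 469150) = -845462/(-960632) = -845462*(-1/960632) = 422731/480316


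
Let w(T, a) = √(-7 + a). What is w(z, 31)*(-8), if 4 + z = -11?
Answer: -16*√6 ≈ -39.192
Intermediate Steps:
z = -15 (z = -4 - 11 = -15)
w(z, 31)*(-8) = √(-7 + 31)*(-8) = √24*(-8) = (2*√6)*(-8) = -16*√6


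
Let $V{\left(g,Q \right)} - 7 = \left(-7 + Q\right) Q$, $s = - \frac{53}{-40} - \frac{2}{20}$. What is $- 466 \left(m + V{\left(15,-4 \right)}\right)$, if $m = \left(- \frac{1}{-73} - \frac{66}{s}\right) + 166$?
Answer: $- \frac{271928708}{3577} \approx -76022.0$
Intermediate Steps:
$s = \frac{49}{40}$ ($s = \left(-53\right) \left(- \frac{1}{40}\right) - \frac{1}{10} = \frac{53}{40} - \frac{1}{10} = \frac{49}{40} \approx 1.225$)
$m = \frac{401111}{3577}$ ($m = \left(- \frac{1}{-73} - \frac{66}{\frac{49}{40}}\right) + 166 = \left(\left(-1\right) \left(- \frac{1}{73}\right) - \frac{2640}{49}\right) + 166 = \left(\frac{1}{73} - \frac{2640}{49}\right) + 166 = - \frac{192671}{3577} + 166 = \frac{401111}{3577} \approx 112.14$)
$V{\left(g,Q \right)} = 7 + Q \left(-7 + Q\right)$ ($V{\left(g,Q \right)} = 7 + \left(-7 + Q\right) Q = 7 + Q \left(-7 + Q\right)$)
$- 466 \left(m + V{\left(15,-4 \right)}\right) = - 466 \left(\frac{401111}{3577} + \left(7 + \left(-4\right)^{2} - -28\right)\right) = - 466 \left(\frac{401111}{3577} + \left(7 + 16 + 28\right)\right) = - 466 \left(\frac{401111}{3577} + 51\right) = \left(-466\right) \frac{583538}{3577} = - \frac{271928708}{3577}$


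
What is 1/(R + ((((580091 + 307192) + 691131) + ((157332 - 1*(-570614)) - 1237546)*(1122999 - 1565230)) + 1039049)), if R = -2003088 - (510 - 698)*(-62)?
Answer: 1/225361520319 ≈ 4.4373e-12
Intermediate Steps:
R = -2014744 (R = -2003088 - (-188)*(-62) = -2003088 - 1*11656 = -2003088 - 11656 = -2014744)
1/(R + ((((580091 + 307192) + 691131) + ((157332 - 1*(-570614)) - 1237546)*(1122999 - 1565230)) + 1039049)) = 1/(-2014744 + ((((580091 + 307192) + 691131) + ((157332 - 1*(-570614)) - 1237546)*(1122999 - 1565230)) + 1039049)) = 1/(-2014744 + (((887283 + 691131) + ((157332 + 570614) - 1237546)*(-442231)) + 1039049)) = 1/(-2014744 + ((1578414 + (727946 - 1237546)*(-442231)) + 1039049)) = 1/(-2014744 + ((1578414 - 509600*(-442231)) + 1039049)) = 1/(-2014744 + ((1578414 + 225360917600) + 1039049)) = 1/(-2014744 + (225362496014 + 1039049)) = 1/(-2014744 + 225363535063) = 1/225361520319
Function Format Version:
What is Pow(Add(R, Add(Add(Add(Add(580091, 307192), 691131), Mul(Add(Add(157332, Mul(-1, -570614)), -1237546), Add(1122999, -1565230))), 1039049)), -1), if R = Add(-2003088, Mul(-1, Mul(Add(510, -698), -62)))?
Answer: Rational(1, 225361520319) ≈ 4.4373e-12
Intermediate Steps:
R = -2014744 (R = Add(-2003088, Mul(-1, Mul(-188, -62))) = Add(-2003088, Mul(-1, 11656)) = Add(-2003088, -11656) = -2014744)
Pow(Add(R, Add(Add(Add(Add(580091, 307192), 691131), Mul(Add(Add(157332, Mul(-1, -570614)), -1237546), Add(1122999, -1565230))), 1039049)), -1) = Pow(Add(-2014744, Add(Add(Add(Add(580091, 307192), 691131), Mul(Add(Add(157332, Mul(-1, -570614)), -1237546), Add(1122999, -1565230))), 1039049)), -1) = Pow(Add(-2014744, Add(Add(Add(887283, 691131), Mul(Add(Add(157332, 570614), -1237546), -442231)), 1039049)), -1) = Pow(Add(-2014744, Add(Add(1578414, Mul(Add(727946, -1237546), -442231)), 1039049)), -1) = Pow(Add(-2014744, Add(Add(1578414, Mul(-509600, -442231)), 1039049)), -1) = Pow(Add(-2014744, Add(Add(1578414, 225360917600), 1039049)), -1) = Pow(Add(-2014744, Add(225362496014, 1039049)), -1) = Pow(Add(-2014744, 225363535063), -1) = Pow(225361520319, -1) = Rational(1, 225361520319)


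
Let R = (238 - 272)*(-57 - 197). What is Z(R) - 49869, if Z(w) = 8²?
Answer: -49805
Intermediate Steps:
R = 8636 (R = -34*(-254) = 8636)
Z(w) = 64
Z(R) - 49869 = 64 - 49869 = -49805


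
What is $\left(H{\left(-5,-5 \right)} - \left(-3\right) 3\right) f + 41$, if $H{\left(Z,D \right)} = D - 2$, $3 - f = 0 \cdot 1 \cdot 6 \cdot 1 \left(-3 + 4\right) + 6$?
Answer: $35$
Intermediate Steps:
$f = -3$ ($f = 3 - \left(0 \cdot 1 \cdot 6 \cdot 1 \left(-3 + 4\right) + 6\right) = 3 - \left(0 \cdot 6 \cdot 1 \cdot 1 + 6\right) = 3 - \left(0 \cdot 6 \cdot 1 + 6\right) = 3 - \left(0 \cdot 6 + 6\right) = 3 - \left(0 + 6\right) = 3 - 6 = -3$)
$H{\left(Z,D \right)} = -2 + D$ ($H{\left(Z,D \right)} = D - 2 = -2 + D$)
$\left(H{\left(-5,-5 \right)} - \left(-3\right) 3\right) f + 41 = \left(\left(-2 - 5\right) - \left(-3\right) 3\right) \left(-3\right) + 41 = \left(-7 - -9\right) \left(-3\right) + 41 = \left(-7 + 9\right) \left(-3\right) + 41 = 2 \left(-3\right) + 41 = -6 + 41 = 35$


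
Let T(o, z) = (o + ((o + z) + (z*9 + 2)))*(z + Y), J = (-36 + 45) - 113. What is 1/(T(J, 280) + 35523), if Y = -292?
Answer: 1/4395 ≈ 0.00022753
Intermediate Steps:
J = -104 (J = 9 - 113 = -104)
T(o, z) = (-292 + z)*(2 + 2*o + 10*z) (T(o, z) = (o + ((o + z) + (z*9 + 2)))*(z - 292) = (o + ((o + z) + (9*z + 2)))*(-292 + z) = (o + ((o + z) + (2 + 9*z)))*(-292 + z) = (o + (2 + o + 10*z))*(-292 + z) = (2 + 2*o + 10*z)*(-292 + z) = (-292 + z)*(2 + 2*o + 10*z))
1/(T(J, 280) + 35523) = 1/((-584 - 2918*280 - 584*(-104) + 10*280**2 + 2*(-104)*280) + 35523) = 1/((-584 - 817040 + 60736 + 10*78400 - 58240) + 35523) = 1/((-584 - 817040 + 60736 + 784000 - 58240) + 35523) = 1/(-31128 + 35523) = 1/4395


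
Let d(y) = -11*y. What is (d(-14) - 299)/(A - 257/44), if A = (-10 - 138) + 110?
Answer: 6380/1929 ≈ 3.3074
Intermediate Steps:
A = -38 (A = -148 + 110 = -38)
(d(-14) - 299)/(A - 257/44) = (-11*(-14) - 299)/(-38 - 257/44) = (154 - 299)/(-38 - 257*1/44) = -145/(-38 - 257/44) = -145/(-1929/44) = -145*(-44/1929) = 6380/1929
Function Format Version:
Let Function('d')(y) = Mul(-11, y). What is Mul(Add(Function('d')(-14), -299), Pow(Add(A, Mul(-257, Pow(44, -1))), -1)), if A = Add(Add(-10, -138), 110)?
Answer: Rational(6380, 1929) ≈ 3.3074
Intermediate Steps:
A = -38 (A = Add(-148, 110) = -38)
Mul(Add(Function('d')(-14), -299), Pow(Add(A, Mul(-257, Pow(44, -1))), -1)) = Mul(Add(Mul(-11, -14), -299), Pow(Add(-38, Mul(-257, Pow(44, -1))), -1)) = Mul(Add(154, -299), Pow(Add(-38, Mul(-257, Rational(1, 44))), -1)) = Mul(-145, Pow(Add(-38, Rational(-257, 44)), -1)) = Mul(-145, Pow(Rational(-1929, 44), -1)) = Mul(-145, Rational(-44, 1929)) = Rational(6380, 1929)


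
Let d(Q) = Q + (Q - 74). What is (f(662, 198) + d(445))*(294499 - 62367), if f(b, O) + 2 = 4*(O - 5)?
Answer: 368161352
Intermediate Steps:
f(b, O) = -22 + 4*O (f(b, O) = -2 + 4*(O - 5) = -2 + 4*(-5 + O) = -2 + (-20 + 4*O) = -22 + 4*O)
d(Q) = -74 + 2*Q (d(Q) = Q + (-74 + Q) = -74 + 2*Q)
(f(662, 198) + d(445))*(294499 - 62367) = ((-22 + 4*198) + (-74 + 2*445))*(294499 - 62367) = ((-22 + 792) + (-74 + 890))*232132 = (770 + 816)*232132 = 1586*232132 = 368161352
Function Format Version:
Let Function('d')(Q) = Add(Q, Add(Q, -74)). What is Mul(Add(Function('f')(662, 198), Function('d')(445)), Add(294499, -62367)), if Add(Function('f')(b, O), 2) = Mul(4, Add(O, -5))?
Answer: 368161352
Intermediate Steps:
Function('f')(b, O) = Add(-22, Mul(4, O)) (Function('f')(b, O) = Add(-2, Mul(4, Add(O, -5))) = Add(-2, Mul(4, Add(-5, O))) = Add(-2, Add(-20, Mul(4, O))) = Add(-22, Mul(4, O)))
Function('d')(Q) = Add(-74, Mul(2, Q)) (Function('d')(Q) = Add(Q, Add(-74, Q)) = Add(-74, Mul(2, Q)))
Mul(Add(Function('f')(662, 198), Function('d')(445)), Add(294499, -62367)) = Mul(Add(Add(-22, Mul(4, 198)), Add(-74, Mul(2, 445))), Add(294499, -62367)) = Mul(Add(Add(-22, 792), Add(-74, 890)), 232132) = Mul(Add(770, 816), 232132) = Mul(1586, 232132) = 368161352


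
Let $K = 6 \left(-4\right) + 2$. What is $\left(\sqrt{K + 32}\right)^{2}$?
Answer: $10$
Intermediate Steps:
$K = -22$ ($K = -24 + 2 = -22$)
$\left(\sqrt{K + 32}\right)^{2} = \left(\sqrt{-22 + 32}\right)^{2} = \left(\sqrt{10}\right)^{2} = 10$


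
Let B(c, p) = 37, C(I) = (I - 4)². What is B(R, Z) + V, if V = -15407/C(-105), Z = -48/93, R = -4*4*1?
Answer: 424190/11881 ≈ 35.703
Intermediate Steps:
C(I) = (-4 + I)²
R = -16 (R = -16*1 = -16)
Z = -16/31 (Z = -48*1/93 = -16/31 ≈ -0.51613)
V = -15407/11881 (V = -15407/(-4 - 105)² = -15407/((-109)²) = -15407/11881 ≈ -1.2968)
B(R, Z) + V = 37 - 15407/11881 = 424190/11881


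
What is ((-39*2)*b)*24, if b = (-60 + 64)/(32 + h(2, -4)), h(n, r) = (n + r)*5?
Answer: -3744/11 ≈ -340.36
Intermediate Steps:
h(n, r) = 5*n + 5*r
b = 2/11 (b = (-60 + 64)/(32 + (5*2 + 5*(-4))) = 4/(32 + (10 - 20)) = 4/(32 - 10) = 4/22 = 4*(1/22) = 2/11 ≈ 0.18182)
((-39*2)*b)*24 = (-39*2*(2/11))*24 = -78*2/11*24 = -156/11*24 = -3744/11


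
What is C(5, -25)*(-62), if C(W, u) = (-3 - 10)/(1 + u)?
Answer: -403/12 ≈ -33.583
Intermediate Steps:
C(W, u) = -13/(1 + u)
C(5, -25)*(-62) = -13/(1 - 25)*(-62) = -13/(-24)*(-62) = -13*(-1/24)*(-62) = (13/24)*(-62) = -403/12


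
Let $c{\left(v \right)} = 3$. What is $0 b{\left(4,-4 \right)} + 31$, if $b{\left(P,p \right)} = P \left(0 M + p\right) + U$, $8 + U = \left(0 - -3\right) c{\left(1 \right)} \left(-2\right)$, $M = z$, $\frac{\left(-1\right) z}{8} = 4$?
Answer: $31$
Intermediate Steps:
$z = -32$ ($z = \left(-8\right) 4 = -32$)
$M = -32$
$U = -26$ ($U = -8 + \left(0 - -3\right) 3 \left(-2\right) = -8 + \left(0 + 3\right) 3 \left(-2\right) = -8 + 3 \cdot 3 \left(-2\right) = -8 + 9 \left(-2\right) = -8 - 18 = -26$)
$b{\left(P,p \right)} = -26 + P p$ ($b{\left(P,p \right)} = P \left(0 \left(-32\right) + p\right) - 26 = P \left(0 + p\right) - 26 = P p - 26 = -26 + P p$)
$0 b{\left(4,-4 \right)} + 31 = 0 \left(-26 + 4 \left(-4\right)\right) + 31 = 0 \left(-26 - 16\right) + 31 = 0 \left(-42\right) + 31 = 0 + 31 = 31$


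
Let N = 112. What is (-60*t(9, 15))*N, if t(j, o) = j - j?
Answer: 0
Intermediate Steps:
t(j, o) = 0
(-60*t(9, 15))*N = -60*0*112 = 0*112 = 0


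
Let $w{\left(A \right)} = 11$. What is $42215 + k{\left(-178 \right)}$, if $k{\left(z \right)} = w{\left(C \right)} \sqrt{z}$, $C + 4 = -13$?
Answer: $42215 + 11 i \sqrt{178} \approx 42215.0 + 146.76 i$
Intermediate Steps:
$C = -17$ ($C = -4 - 13 = -17$)
$k{\left(z \right)} = 11 \sqrt{z}$
$42215 + k{\left(-178 \right)} = 42215 + 11 \sqrt{-178} = 42215 + 11 i \sqrt{178}$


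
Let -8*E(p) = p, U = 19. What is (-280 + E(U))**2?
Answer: 5103081/64 ≈ 79736.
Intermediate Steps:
E(p) = -p/8
(-280 + E(U))**2 = (-280 - 1/8*19)**2 = (-280 - 19/8)**2 = (-2259/8)**2 = 5103081/64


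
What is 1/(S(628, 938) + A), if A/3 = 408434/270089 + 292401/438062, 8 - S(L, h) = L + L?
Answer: -5144162066/6386275948551 ≈ -0.00080550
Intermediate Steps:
S(L, h) = 8 - 2*L (S(L, h) = 8 - (L + L) = 8 - 2*L)
A = 33638309817/5144162066 (A = 3*(408434/270089 + 292401/438062) = 3*(408434*(1/270089) + 292401*(1/438062)) = 3*(17758/11743 + 292401/438062) = 3*(11212769939/5144162066) = 33638309817/5144162066 ≈ 6.5391)
1/(S(628, 938) + A) = 1/((8 - 2*628) + 33638309817/5144162066) = 1/((8 - 1256) + 33638309817/5144162066) = 1/(-1248 + 33638309817/5144162066) = 1/(-6386275948551/5144162066) = -5144162066/6386275948551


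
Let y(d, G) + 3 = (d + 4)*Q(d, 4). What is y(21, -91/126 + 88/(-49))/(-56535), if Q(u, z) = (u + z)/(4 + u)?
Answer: -22/56535 ≈ -0.00038914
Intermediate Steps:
Q(u, z) = (u + z)/(4 + u)
y(d, G) = 1 + d (y(d, G) = -3 + (d + 4)*((d + 4)/(4 + d)) = -3 + (4 + d)*((4 + d)/(4 + d)) = -3 + (4 + d)*1 = -3 + (4 + d) = 1 + d)
y(21, -91/126 + 88/(-49))/(-56535) = (1 + 21)/(-56535) = 22*(-1/56535) = -22/56535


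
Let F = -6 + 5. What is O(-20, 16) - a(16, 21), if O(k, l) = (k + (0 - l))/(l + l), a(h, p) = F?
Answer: -1/8 ≈ -0.12500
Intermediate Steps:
F = -1
a(h, p) = -1
O(k, l) = (k - l)/(2*l) (O(k, l) = (k - l)/((2*l)) = (k - l)*(1/(2*l)) = (k - l)/(2*l))
O(-20, 16) - a(16, 21) = (1/2)*(-20 - 1*16)/16 - 1*(-1) = (1/2)*(1/16)*(-20 - 16) + 1 = (1/2)*(1/16)*(-36) + 1 = -9/8 + 1 = -1/8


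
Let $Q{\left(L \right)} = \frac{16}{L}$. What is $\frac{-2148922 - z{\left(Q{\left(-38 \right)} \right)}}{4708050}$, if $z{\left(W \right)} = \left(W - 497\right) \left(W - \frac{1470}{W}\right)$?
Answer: $- \frac{39710981}{453228280} \approx -0.087618$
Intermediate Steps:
$z{\left(W \right)} = \left(-497 + W\right) \left(W - \frac{1470}{W}\right)$
$\frac{-2148922 - z{\left(Q{\left(-38 \right)} \right)}}{4708050} = \frac{-2148922 - \left(-1470 + \left(\frac{16}{-38}\right)^{2} - 497 \frac{16}{-38} + \frac{730590}{16 \frac{1}{-38}}\right)}{4708050} = \left(-2148922 - \left(-1470 + \left(16 \left(- \frac{1}{38}\right)\right)^{2} - 497 \cdot 16 \left(- \frac{1}{38}\right) + \frac{730590}{16 \left(- \frac{1}{38}\right)}\right)\right) \frac{1}{4708050} = \left(-2148922 - \left(-1470 + \left(- \frac{8}{19}\right)^{2} - - \frac{3976}{19} + \frac{730590}{- \frac{8}{19}}\right)\right) \frac{1}{4708050} = \left(-2148922 - \left(-1470 + \frac{64}{361} + \frac{3976}{19} + 730590 \left(- \frac{19}{8}\right)\right)\right) \frac{1}{4708050} = \left(-2148922 - \left(-1470 + \frac{64}{361} + \frac{3976}{19} - \frac{6940605}{4}\right)\right) \frac{1}{4708050} = \left(-2148922 - - \frac{2507378653}{1444}\right) \frac{1}{4708050} = \left(-2148922 + \frac{2507378653}{1444}\right) \frac{1}{4708050} = \left(- \frac{595664715}{1444}\right) \frac{1}{4708050} = - \frac{39710981}{453228280}$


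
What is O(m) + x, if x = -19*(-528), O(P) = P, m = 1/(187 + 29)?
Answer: 2166913/216 ≈ 10032.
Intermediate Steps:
m = 1/216 ≈ 0.0046296
x = 10032
O(m) + x = 1/216 + 10032 = 2166913/216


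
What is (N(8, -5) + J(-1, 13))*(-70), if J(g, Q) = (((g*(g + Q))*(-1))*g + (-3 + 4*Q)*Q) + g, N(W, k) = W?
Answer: -44240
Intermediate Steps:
J(g, Q) = g + Q*(-3 + 4*Q) - g²*(Q + g) (J(g, Q) = (((g*(Q + g))*(-1))*g + Q*(-3 + 4*Q)) + g = ((-g*(Q + g))*g + Q*(-3 + 4*Q)) + g = (-g²*(Q + g) + Q*(-3 + 4*Q)) + g = (Q*(-3 + 4*Q) - g²*(Q + g)) + g = g + Q*(-3 + 4*Q) - g²*(Q + g))
(N(8, -5) + J(-1, 13))*(-70) = (8 + (-1 - 1*(-1)³ - 3*13 + 4*13² - 1*13*(-1)²))*(-70) = (8 + (-1 - 1*(-1) - 39 + 4*169 - 1*13*1))*(-70) = (8 + (-1 + 1 - 39 + 676 - 13))*(-70) = (8 + 624)*(-70) = 632*(-70) = -44240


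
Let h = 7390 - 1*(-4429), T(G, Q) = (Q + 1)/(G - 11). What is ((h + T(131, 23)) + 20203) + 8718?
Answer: 203701/5 ≈ 40740.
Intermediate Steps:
T(G, Q) = (1 + Q)/(-11 + G)
h = 11819 (h = 7390 + 4429 = 11819)
((h + T(131, 23)) + 20203) + 8718 = ((11819 + (1 + 23)/(-11 + 131)) + 20203) + 8718 = ((11819 + 24/120) + 20203) + 8718 = ((11819 + (1/120)*24) + 20203) + 8718 = ((11819 + 1/5) + 20203) + 8718 = (59096/5 + 20203) + 8718 = 160111/5 + 8718 = 203701/5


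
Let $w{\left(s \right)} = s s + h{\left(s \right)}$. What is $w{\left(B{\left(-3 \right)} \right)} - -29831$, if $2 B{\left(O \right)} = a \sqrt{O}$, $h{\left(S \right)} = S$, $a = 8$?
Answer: $29783 + 4 i \sqrt{3} \approx 29783.0 + 6.9282 i$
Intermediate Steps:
$B{\left(O \right)} = 4 \sqrt{O}$ ($B{\left(O \right)} = \frac{8 \sqrt{O}}{2} = 4 \sqrt{O}$)
$w{\left(s \right)} = s + s^{2}$ ($w{\left(s \right)} = s s + s = s^{2} + s = s + s^{2}$)
$w{\left(B{\left(-3 \right)} \right)} - -29831 = 4 \sqrt{-3} \left(1 + 4 \sqrt{-3}\right) - -29831 = 4 i \sqrt{3} \left(1 + 4 i \sqrt{3}\right) + 29831 = 29831 + 4 i \sqrt{3} \left(1 + 4 i \sqrt{3}\right)$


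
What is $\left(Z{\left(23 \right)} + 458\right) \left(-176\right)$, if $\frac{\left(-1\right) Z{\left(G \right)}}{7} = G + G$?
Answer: $-23936$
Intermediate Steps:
$Z{\left(G \right)} = - 14 G$ ($Z{\left(G \right)} = - 7 \left(G + G\right) = - 7 \cdot 2 G = - 14 G$)
$\left(Z{\left(23 \right)} + 458\right) \left(-176\right) = \left(\left(-14\right) 23 + 458\right) \left(-176\right) = \left(-322 + 458\right) \left(-176\right) = 136 \left(-176\right) = -23936$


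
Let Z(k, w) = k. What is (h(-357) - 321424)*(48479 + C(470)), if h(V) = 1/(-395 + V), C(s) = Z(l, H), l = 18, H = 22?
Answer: -11722251043953/752 ≈ -1.5588e+10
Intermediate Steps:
C(s) = 18
(h(-357) - 321424)*(48479 + C(470)) = (1/(-395 - 357) - 321424)*(48479 + 18) = (1/(-752) - 321424)*48497 = (-1/752 - 321424)*48497 = -241710849/752*48497 = -11722251043953/752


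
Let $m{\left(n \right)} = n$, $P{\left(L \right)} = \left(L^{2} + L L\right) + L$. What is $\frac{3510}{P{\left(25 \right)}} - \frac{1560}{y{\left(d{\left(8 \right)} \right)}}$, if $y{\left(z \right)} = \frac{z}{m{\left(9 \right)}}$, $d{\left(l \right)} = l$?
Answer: $- \frac{148941}{85} \approx -1752.2$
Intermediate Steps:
$P{\left(L \right)} = L + 2 L^{2}$ ($P{\left(L \right)} = \left(L^{2} + L^{2}\right) + L = 2 L^{2} + L = L + 2 L^{2}$)
$y{\left(z \right)} = \frac{z}{9}$
$\frac{3510}{P{\left(25 \right)}} - \frac{1560}{y{\left(d{\left(8 \right)} \right)}} = \frac{3510}{25 \left(1 + 2 \cdot 25\right)} - \frac{1560}{\frac{1}{9} \cdot 8} = \frac{3510}{25 \left(1 + 50\right)} - \frac{1560}{\frac{8}{9}} = \frac{3510}{25 \cdot 51} - 1755 = \frac{3510}{1275} - 1755 = 3510 \cdot \frac{1}{1275} - 1755 = \frac{234}{85} - 1755 = - \frac{148941}{85}$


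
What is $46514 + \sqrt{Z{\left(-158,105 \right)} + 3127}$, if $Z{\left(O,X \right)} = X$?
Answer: $46514 + 4 \sqrt{202} \approx 46571.0$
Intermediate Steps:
$46514 + \sqrt{Z{\left(-158,105 \right)} + 3127} = 46514 + \sqrt{105 + 3127} = 46514 + \sqrt{3232} = 46514 + 4 \sqrt{202}$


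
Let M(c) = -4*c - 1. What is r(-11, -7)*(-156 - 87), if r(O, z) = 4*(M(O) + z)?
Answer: -34992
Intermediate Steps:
M(c) = -1 - 4*c
r(O, z) = -4 - 16*O + 4*z (r(O, z) = 4*((-1 - 4*O) + z) = 4*(-1 + z - 4*O) = -4 - 16*O + 4*z)
r(-11, -7)*(-156 - 87) = (-4 - 16*(-11) + 4*(-7))*(-156 - 87) = (-4 + 176 - 28)*(-243) = 144*(-243) = -34992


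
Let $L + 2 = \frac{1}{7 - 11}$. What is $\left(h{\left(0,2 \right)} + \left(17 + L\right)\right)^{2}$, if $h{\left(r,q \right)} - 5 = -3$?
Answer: $\frac{4489}{16} \approx 280.56$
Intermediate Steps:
$h{\left(r,q \right)} = 2$ ($h{\left(r,q \right)} = 5 - 3 = 2$)
$L = - \frac{9}{4}$ ($L = -2 + \frac{1}{7 - 11} = -2 + \frac{1}{-4} = -2 - \frac{1}{4} = - \frac{9}{4} \approx -2.25$)
$\left(h{\left(0,2 \right)} + \left(17 + L\right)\right)^{2} = \left(2 + \left(17 - \frac{9}{4}\right)\right)^{2} = \left(2 + \frac{59}{4}\right)^{2} = \left(\frac{67}{4}\right)^{2} = \frac{4489}{16}$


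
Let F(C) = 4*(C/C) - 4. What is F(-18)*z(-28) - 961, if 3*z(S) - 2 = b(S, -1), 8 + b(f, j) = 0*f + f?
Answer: -961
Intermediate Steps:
F(C) = 0 (F(C) = 4*1 - 4 = 4 - 4 = 0)
b(f, j) = -8 + f (b(f, j) = -8 + (0*f + f) = -8 + (0 + f) = -8 + f)
z(S) = -2 + S/3 (z(S) = 2/3 + (-8 + S)/3 = 2/3 + (-8/3 + S/3) = -2 + S/3)
F(-18)*z(-28) - 961 = 0*(-2 + (1/3)*(-28)) - 961 = 0*(-2 - 28/3) - 961 = 0*(-34/3) - 961 = 0 - 961 = -961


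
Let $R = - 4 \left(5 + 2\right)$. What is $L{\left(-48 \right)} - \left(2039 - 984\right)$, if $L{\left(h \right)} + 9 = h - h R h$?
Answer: $63400$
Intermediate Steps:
$R = -28$ ($R = \left(-4\right) 7 = -28$)
$L{\left(h \right)} = -9 + h + 28 h^{2}$ ($L{\left(h \right)} = -9 - \left(- h + h \left(-28\right) h\right) = -9 - \left(- h + - 28 h h\right) = -9 + \left(h - - 28 h^{2}\right) = -9 + \left(h + 28 h^{2}\right) = -9 + h + 28 h^{2}$)
$L{\left(-48 \right)} - \left(2039 - 984\right) = \left(-9 - 48 + 28 \left(-48\right)^{2}\right) - \left(2039 - 984\right) = \left(-9 - 48 + 28 \cdot 2304\right) - \left(2039 - 984\right) = \left(-9 - 48 + 64512\right) - 1055 = 64455 - 1055 = 63400$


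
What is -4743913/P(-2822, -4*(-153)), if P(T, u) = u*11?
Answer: -4743913/6732 ≈ -704.68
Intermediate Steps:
P(T, u) = 11*u
-4743913/P(-2822, -4*(-153)) = -4743913/(11*(-4*(-153))) = -4743913/(11*612) = -4743913/6732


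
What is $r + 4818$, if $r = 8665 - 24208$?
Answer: $-10725$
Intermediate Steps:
$r = -15543$ ($r = 8665 - 24208 = -15543$)
$r + 4818 = -15543 + 4818 = -10725$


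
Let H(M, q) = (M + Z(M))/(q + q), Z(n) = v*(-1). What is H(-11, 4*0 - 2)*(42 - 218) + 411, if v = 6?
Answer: -337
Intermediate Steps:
Z(n) = -6 (Z(n) = 6*(-1) = -6)
H(M, q) = (-6 + M)/(2*q) (H(M, q) = (M - 6)/(q + q) = (-6 + M)/((2*q)) = (-6 + M)*(1/(2*q)) = (-6 + M)/(2*q))
H(-11, 4*0 - 2)*(42 - 218) + 411 = ((-6 - 11)/(2*(4*0 - 2)))*(42 - 218) + 411 = ((½)*(-17)/(0 - 2))*(-176) + 411 = ((½)*(-17)/(-2))*(-176) + 411 = ((½)*(-½)*(-17))*(-176) + 411 = (17/4)*(-176) + 411 = -748 + 411 = -337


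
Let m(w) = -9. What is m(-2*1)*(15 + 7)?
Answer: -198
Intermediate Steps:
m(-2*1)*(15 + 7) = -9*(15 + 7) = -9*22 = -198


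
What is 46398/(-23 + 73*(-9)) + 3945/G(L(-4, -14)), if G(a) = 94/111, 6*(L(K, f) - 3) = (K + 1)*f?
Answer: 73351797/15980 ≈ 4590.2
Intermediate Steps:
L(K, f) = 3 + f*(1 + K)/6 (L(K, f) = 3 + ((K + 1)*f)/6 = 3 + ((1 + K)*f)/6 = 3 + (f*(1 + K))/6 = 3 + f*(1 + K)/6)
G(a) = 94/111 (G(a) = 94*(1/111) = 94/111)
46398/(-23 + 73*(-9)) + 3945/G(L(-4, -14)) = 46398/(-23 + 73*(-9)) + 3945/(94/111) = 46398/(-23 - 657) + 3945*(111/94) = 46398/(-680) + 437895/94 = 46398*(-1/680) + 437895/94 = -23199/340 + 437895/94 = 73351797/15980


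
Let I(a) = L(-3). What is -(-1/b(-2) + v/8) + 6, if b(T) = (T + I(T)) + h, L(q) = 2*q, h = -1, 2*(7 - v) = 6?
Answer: 97/18 ≈ 5.3889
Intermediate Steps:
v = 4 (v = 7 - ½*6 = 7 - 3 = 4)
I(a) = -6 (I(a) = 2*(-3) = -6)
b(T) = -7 + T (b(T) = (T - 6) - 1 = (-6 + T) - 1 = -7 + T)
-(-1/b(-2) + v/8) + 6 = -(-1/(-7 - 2) + 4/8) + 6 = -(-1/(-9) + 4*(⅛)) + 6 = -(-1*(-⅑) + ½) + 6 = -(⅑ + ½) + 6 = -1*11/18 + 6 = -11/18 + 6 = 97/18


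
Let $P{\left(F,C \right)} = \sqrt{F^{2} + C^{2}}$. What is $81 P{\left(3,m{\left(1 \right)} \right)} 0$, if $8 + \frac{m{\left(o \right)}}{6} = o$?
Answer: $0$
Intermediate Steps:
$m{\left(o \right)} = -48 + 6 o$
$P{\left(F,C \right)} = \sqrt{C^{2} + F^{2}}$
$81 P{\left(3,m{\left(1 \right)} \right)} 0 = 81 \sqrt{\left(-48 + 6 \cdot 1\right)^{2} + 3^{2}} \cdot 0 = 81 \sqrt{\left(-48 + 6\right)^{2} + 9} \cdot 0 = 81 \sqrt{\left(-42\right)^{2} + 9} \cdot 0 = 81 \sqrt{1764 + 9} \cdot 0 = 81 \sqrt{1773} \cdot 0 = 81 \cdot 3 \sqrt{197} \cdot 0 = 81 \cdot 0 = 0$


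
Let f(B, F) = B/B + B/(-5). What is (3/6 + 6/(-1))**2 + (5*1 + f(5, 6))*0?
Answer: 121/4 ≈ 30.250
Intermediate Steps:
f(B, F) = 1 - B/5 (f(B, F) = 1 + B*(-1/5) = 1 - B/5)
(3/6 + 6/(-1))**2 + (5*1 + f(5, 6))*0 = (3/6 + 6/(-1))**2 + (5*1 + (1 - 1/5*5))*0 = (3*(1/6) + 6*(-1))**2 + (5 + (1 - 1))*0 = (1/2 - 6)**2 + (5 + 0)*0 = (-11/2)**2 + 5*0 = 121/4 + 0 = 121/4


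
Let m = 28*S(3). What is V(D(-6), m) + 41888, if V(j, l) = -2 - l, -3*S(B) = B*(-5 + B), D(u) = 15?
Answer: 41830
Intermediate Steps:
S(B) = -B*(-5 + B)/3
m = 56 (m = 28*((⅓)*3*(5 - 1*3)) = 28*((⅓)*3*(5 - 3)) = 28*((⅓)*3*2) = 28*2 = 56)
V(D(-6), m) + 41888 = (-2 - 1*56) + 41888 = (-2 - 56) + 41888 = -58 + 41888 = 41830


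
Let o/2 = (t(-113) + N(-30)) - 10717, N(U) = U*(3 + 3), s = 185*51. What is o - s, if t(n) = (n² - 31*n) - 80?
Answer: 1155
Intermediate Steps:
t(n) = -80 + n² - 31*n
s = 9435
N(U) = 6*U (N(U) = U*6 = 6*U)
o = 10590 (o = 2*(((-80 + (-113)² - 31*(-113)) + 6*(-30)) - 10717) = 2*(((-80 + 12769 + 3503) - 180) - 10717) = 2*((16192 - 180) - 10717) = 2*(16012 - 10717) = 2*5295 = 10590)
o - s = 10590 - 1*9435 = 10590 - 9435 = 1155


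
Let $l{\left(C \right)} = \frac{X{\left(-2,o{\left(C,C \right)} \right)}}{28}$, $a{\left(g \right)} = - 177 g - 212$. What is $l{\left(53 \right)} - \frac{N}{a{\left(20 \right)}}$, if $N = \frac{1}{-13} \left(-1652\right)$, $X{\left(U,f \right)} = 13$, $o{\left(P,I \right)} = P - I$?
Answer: $\frac{12149}{24388} \approx 0.49815$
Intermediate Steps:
$N = \frac{1652}{13}$ ($N = \left(- \frac{1}{13}\right) \left(-1652\right) = \frac{1652}{13} \approx 127.08$)
$a{\left(g \right)} = -212 - 177 g$
$l{\left(C \right)} = \frac{13}{28}$
$l{\left(53 \right)} - \frac{N}{a{\left(20 \right)}} = \frac{13}{28} - \frac{1652}{13 \left(-212 - 3540\right)} = \frac{13}{28} - \frac{1652}{13 \left(-3752\right)} = \frac{13}{28} - \frac{1652}{13} \left(- \frac{1}{3752}\right) = \frac{13}{28} - - \frac{59}{1742} = \frac{13}{28} + \frac{59}{1742} = \frac{12149}{24388}$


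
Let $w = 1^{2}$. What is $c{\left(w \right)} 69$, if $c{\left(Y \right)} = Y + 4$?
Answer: $345$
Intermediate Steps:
$w = 1$
$c{\left(Y \right)} = 4 + Y$
$c{\left(w \right)} 69 = \left(4 + 1\right) 69 = 5 \cdot 69 = 345$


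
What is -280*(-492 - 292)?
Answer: 219520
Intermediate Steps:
-280*(-492 - 292) = -280*(-784) = 219520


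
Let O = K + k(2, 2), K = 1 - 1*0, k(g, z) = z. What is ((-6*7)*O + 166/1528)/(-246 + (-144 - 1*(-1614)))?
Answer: -96181/935136 ≈ -0.10285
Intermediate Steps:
K = 1 (K = 1 + 0 = 1)
O = 3 (O = 1 + 2 = 3)
((-6*7)*O + 166/1528)/(-246 + (-144 - 1*(-1614))) = (-6*7*3 + 166/1528)/(-246 + (-144 - 1*(-1614))) = (-42*3 + 166*(1/1528))/(-246 + (-144 + 1614)) = (-126 + 83/764)/(-246 + 1470) = -96181/764/1224 = -96181/764*1/1224 = -96181/935136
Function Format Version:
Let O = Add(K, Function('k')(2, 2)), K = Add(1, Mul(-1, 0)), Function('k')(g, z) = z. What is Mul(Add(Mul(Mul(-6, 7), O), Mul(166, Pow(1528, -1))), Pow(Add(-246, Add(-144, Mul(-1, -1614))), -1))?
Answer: Rational(-96181, 935136) ≈ -0.10285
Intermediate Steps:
K = 1 (K = Add(1, 0) = 1)
O = 3 (O = Add(1, 2) = 3)
Mul(Add(Mul(Mul(-6, 7), O), Mul(166, Pow(1528, -1))), Pow(Add(-246, Add(-144, Mul(-1, -1614))), -1)) = Mul(Add(Mul(Mul(-6, 7), 3), Mul(166, Pow(1528, -1))), Pow(Add(-246, Add(-144, Mul(-1, -1614))), -1)) = Mul(Add(Mul(-42, 3), Mul(166, Rational(1, 1528))), Pow(Add(-246, Add(-144, 1614)), -1)) = Mul(Add(-126, Rational(83, 764)), Pow(Add(-246, 1470), -1)) = Mul(Rational(-96181, 764), Pow(1224, -1)) = Mul(Rational(-96181, 764), Rational(1, 1224)) = Rational(-96181, 935136)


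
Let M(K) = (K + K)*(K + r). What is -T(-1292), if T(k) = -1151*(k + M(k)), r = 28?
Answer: 3757881484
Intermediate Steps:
M(K) = 2*K*(28 + K) (M(K) = (K + K)*(K + 28) = (2*K)*(28 + K) = 2*K*(28 + K))
T(k) = -1151*k - 2302*k*(28 + k) (T(k) = -1151*(k + 2*k*(28 + k)) = -1151*k - 2302*k*(28 + k))
-T(-1292) = -1151*(-1292)*(-57 - 2*(-1292)) = -1151*(-1292)*(-57 + 2584) = -1151*(-1292)*2527 = -1*(-3757881484) = 3757881484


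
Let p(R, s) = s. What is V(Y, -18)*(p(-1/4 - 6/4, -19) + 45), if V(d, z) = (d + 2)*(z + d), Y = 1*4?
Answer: -2184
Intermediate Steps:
Y = 4
V(d, z) = (2 + d)*(d + z)
V(Y, -18)*(p(-1/4 - 6/4, -19) + 45) = (4**2 + 2*4 + 2*(-18) + 4*(-18))*(-19 + 45) = (16 + 8 - 36 - 72)*26 = -84*26 = -2184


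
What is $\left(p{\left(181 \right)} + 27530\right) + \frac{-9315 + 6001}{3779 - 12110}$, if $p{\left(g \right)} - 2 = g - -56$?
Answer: $\frac{231346853}{8331} \approx 27769.0$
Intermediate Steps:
$p{\left(g \right)} = 58 + g$ ($p{\left(g \right)} = 2 + \left(g - -56\right) = 2 + \left(g + 56\right) = 2 + \left(56 + g\right) = 58 + g$)
$\left(p{\left(181 \right)} + 27530\right) + \frac{-9315 + 6001}{3779 - 12110} = \left(\left(58 + 181\right) + 27530\right) + \frac{-9315 + 6001}{3779 - 12110} = \left(239 + 27530\right) - \frac{3314}{-8331} = 27769 - - \frac{3314}{8331} = 27769 + \frac{3314}{8331} = \frac{231346853}{8331}$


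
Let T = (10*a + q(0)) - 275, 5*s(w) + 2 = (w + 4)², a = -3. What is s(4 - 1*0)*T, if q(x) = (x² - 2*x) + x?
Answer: -3782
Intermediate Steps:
q(x) = x² - x
s(w) = -⅖ + (4 + w)²/5 (s(w) = -⅖ + (w + 4)²/5 = -⅖ + (4 + w)²/5)
T = -305 (T = (10*(-3) + 0*(-1 + 0)) - 275 = (-30 + 0*(-1)) - 275 = (-30 + 0) - 275 = -30 - 275 = -305)
s(4 - 1*0)*T = (-⅖ + (4 + (4 - 1*0))²/5)*(-305) = (-⅖ + (4 + (4 + 0))²/5)*(-305) = (-⅖ + (4 + 4)²/5)*(-305) = (-⅖ + (⅕)*8²)*(-305) = (-⅖ + (⅕)*64)*(-305) = (-⅖ + 64/5)*(-305) = (62/5)*(-305) = -3782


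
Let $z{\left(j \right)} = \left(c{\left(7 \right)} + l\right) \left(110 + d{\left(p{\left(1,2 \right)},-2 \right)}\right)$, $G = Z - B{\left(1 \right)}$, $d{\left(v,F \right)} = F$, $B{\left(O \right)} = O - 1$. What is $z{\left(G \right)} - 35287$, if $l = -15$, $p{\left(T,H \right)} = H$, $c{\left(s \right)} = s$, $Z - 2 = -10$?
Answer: $-36151$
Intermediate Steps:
$Z = -8$ ($Z = 2 - 10 = -8$)
$B{\left(O \right)} = -1 + O$
$G = -8$ ($G = -8 - \left(-1 + 1\right) = -8 - 0 = -8 + 0 = -8$)
$z{\left(j \right)} = -864$ ($z{\left(j \right)} = \left(7 - 15\right) \left(110 - 2\right) = \left(-8\right) 108 = -864$)
$z{\left(G \right)} - 35287 = -864 - 35287 = -36151$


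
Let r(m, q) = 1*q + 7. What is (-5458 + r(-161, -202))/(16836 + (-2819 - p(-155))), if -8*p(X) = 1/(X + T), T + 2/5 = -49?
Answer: -46218928/114602987 ≈ -0.40330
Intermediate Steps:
T = -247/5 (T = -2/5 - 49 = -247/5 ≈ -49.400)
r(m, q) = 7 + q (r(m, q) = q + 7 = 7 + q)
p(X) = -1/(8*(-247/5 + X)) (p(X) = -1/(8*(X - 247/5)) = -1/(8*(-247/5 + X)))
(-5458 + r(-161, -202))/(16836 + (-2819 - p(-155))) = (-5458 + (7 - 202))/(16836 + (-2819 - (-5)/(-1976 + 40*(-155)))) = (-5458 - 195)/(16836 + (-2819 - (-5)/(-1976 - 6200))) = -5653/(16836 + (-2819 - (-5)/(-8176))) = -5653/(16836 + (-2819 - (-5)*(-1)/8176)) = -5653/(16836 + (-2819 - 1*5/8176)) = -5653/(16836 + (-2819 - 5/8176)) = -5653/(16836 - 23048149/8176) = -5653/114602987/8176 = -5653*8176/114602987 = -46218928/114602987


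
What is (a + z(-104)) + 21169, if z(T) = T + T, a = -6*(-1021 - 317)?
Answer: 28989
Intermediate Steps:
a = 8028 (a = -6*(-1338) = 8028)
z(T) = 2*T
(a + z(-104)) + 21169 = (8028 + 2*(-104)) + 21169 = (8028 - 208) + 21169 = 7820 + 21169 = 28989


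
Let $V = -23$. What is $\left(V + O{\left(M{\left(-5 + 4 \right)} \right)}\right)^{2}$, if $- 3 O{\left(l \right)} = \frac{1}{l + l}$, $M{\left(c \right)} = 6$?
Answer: $\frac{687241}{1296} \approx 530.28$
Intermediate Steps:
$O{\left(l \right)} = - \frac{1}{6 l}$ ($O{\left(l \right)} = - \frac{1}{3 \left(l + l\right)} = - \frac{1}{3 \cdot 2 l} = - \frac{\frac{1}{2} \frac{1}{l}}{3} = - \frac{1}{6 l}$)
$\left(V + O{\left(M{\left(-5 + 4 \right)} \right)}\right)^{2} = \left(-23 - \frac{1}{6 \cdot 6}\right)^{2} = \left(-23 - \frac{1}{36}\right)^{2} = \left(- \frac{829}{36}\right)^{2} = \frac{687241}{1296}$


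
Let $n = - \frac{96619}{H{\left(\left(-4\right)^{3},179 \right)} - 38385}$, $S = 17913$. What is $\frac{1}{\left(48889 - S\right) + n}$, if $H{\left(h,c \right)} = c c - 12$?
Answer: $\frac{6356}{196980075} \approx 3.2267 \cdot 10^{-5}$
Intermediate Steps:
$H{\left(h,c \right)} = -12 + c^{2}$ ($H{\left(h,c \right)} = c^{2} - 12 = -12 + c^{2}$)
$n = \frac{96619}{6356}$ ($n = - \frac{96619}{\left(-12 + 179^{2}\right) - 38385} = - \frac{96619}{\left(-12 + 32041\right) - 38385} = - \frac{96619}{32029 - 38385} = - \frac{96619}{-6356} = \left(-96619\right) \left(- \frac{1}{6356}\right) = \frac{96619}{6356} \approx 15.201$)
$\frac{1}{\left(48889 - S\right) + n} = \frac{1}{\left(48889 - 17913\right) + \frac{96619}{6356}} = \frac{1}{30976 + \frac{96619}{6356}} = \frac{1}{\frac{196980075}{6356}} = \frac{6356}{196980075}$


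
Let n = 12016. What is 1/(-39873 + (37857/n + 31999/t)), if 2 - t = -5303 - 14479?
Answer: -29715568/1184707160005 ≈ -2.5083e-5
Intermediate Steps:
t = 19784 (t = 2 - (-5303 - 14479) = 2 - 1*(-19782) = 2 + 19782 = 19784)
1/(-39873 + (37857/n + 31999/t)) = 1/(-39873 + (37857/12016 + 31999/19784)) = 1/(-39873 + 141682859/29715568) = 1/(-1184707160005/29715568) = -29715568/1184707160005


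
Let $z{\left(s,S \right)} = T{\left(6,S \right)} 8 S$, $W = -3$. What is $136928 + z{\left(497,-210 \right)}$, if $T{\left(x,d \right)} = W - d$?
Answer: $-210832$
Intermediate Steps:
$T{\left(x,d \right)} = -3 - d$
$z{\left(s,S \right)} = S \left(-24 - 8 S\right)$ ($z{\left(s,S \right)} = \left(-3 - S\right) 8 S = \left(-24 - 8 S\right) S = S \left(-24 - 8 S\right)$)
$136928 + z{\left(497,-210 \right)} = 136928 - - 1680 \left(3 - 210\right) = 136928 - \left(-1680\right) \left(-207\right) = 136928 - 347760 = -210832$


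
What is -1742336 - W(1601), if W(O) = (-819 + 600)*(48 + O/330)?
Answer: -190383767/110 ≈ -1.7308e+6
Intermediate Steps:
W(O) = -10512 - 73*O/110 (W(O) = -219*(48 + O*(1/330)) = -219*(48 + O/330) = -10512 - 73*O/110)
-1742336 - W(1601) = -1742336 - (-10512 - 73/110*1601) = -1742336 - (-10512 - 116873/110) = -1742336 - 1*(-1273193/110) = -1742336 + 1273193/110 = -190383767/110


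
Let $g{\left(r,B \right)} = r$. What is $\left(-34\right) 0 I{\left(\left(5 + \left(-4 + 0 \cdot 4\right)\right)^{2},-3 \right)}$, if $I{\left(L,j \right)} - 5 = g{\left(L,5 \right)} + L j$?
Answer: $0$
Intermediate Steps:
$I{\left(L,j \right)} = 5 + L + L j$ ($I{\left(L,j \right)} = 5 + \left(L + L j\right) = 5 + L + L j$)
$\left(-34\right) 0 I{\left(\left(5 + \left(-4 + 0 \cdot 4\right)\right)^{2},-3 \right)} = \left(-34\right) 0 \left(5 + \left(5 + \left(-4 + 0 \cdot 4\right)\right)^{2} + \left(5 + \left(-4 + 0 \cdot 4\right)\right)^{2} \left(-3\right)\right) = 0 \left(5 + \left(5 + \left(-4 + 0\right)\right)^{2} + \left(5 + \left(-4 + 0\right)\right)^{2} \left(-3\right)\right) = 0 \left(5 + \left(5 - 4\right)^{2} + \left(5 - 4\right)^{2} \left(-3\right)\right) = 0 \left(5 + 1^{2} + 1^{2} \left(-3\right)\right) = 0 \left(5 + 1 + 1 \left(-3\right)\right) = 0 \left(5 + 1 - 3\right) = 0 \cdot 3 = 0$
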